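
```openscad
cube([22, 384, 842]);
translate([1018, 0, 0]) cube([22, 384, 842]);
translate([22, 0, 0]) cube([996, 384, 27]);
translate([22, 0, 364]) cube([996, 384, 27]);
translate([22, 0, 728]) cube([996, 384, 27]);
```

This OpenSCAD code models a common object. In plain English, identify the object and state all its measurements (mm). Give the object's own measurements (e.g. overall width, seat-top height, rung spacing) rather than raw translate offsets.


An open bookshelf. Two side panels, each 22 mm thick, 384 mm deep and 842 mm tall, stand 1040 mm apart (outside-to-outside). Between them sit 3 shelves, each 27 mm thick and 384 mm deep, spanning the full gap between the sides. The bottom shelf rests on the floor (its underside at z = 0) and the clear gap between one shelf's top and the next shelf's underside is 337 mm.


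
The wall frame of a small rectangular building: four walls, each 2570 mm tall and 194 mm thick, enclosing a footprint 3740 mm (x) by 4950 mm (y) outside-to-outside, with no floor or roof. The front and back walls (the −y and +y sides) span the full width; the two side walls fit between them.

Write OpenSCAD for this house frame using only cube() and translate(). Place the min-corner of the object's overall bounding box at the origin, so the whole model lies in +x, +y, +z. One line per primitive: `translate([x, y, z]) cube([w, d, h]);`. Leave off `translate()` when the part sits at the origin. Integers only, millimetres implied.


cube([3740, 194, 2570]);
translate([0, 4756, 0]) cube([3740, 194, 2570]);
translate([0, 194, 0]) cube([194, 4562, 2570]);
translate([3546, 194, 0]) cube([194, 4562, 2570]);


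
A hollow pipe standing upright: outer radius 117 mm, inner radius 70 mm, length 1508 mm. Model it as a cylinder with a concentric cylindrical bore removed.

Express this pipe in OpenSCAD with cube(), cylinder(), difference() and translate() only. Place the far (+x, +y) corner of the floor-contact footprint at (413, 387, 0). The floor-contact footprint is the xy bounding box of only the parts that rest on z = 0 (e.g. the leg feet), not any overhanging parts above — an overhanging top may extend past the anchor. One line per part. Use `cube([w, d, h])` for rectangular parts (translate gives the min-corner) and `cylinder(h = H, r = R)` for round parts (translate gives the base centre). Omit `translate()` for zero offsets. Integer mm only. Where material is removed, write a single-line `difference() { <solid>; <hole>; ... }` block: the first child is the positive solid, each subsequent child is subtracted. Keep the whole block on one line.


difference() { translate([296, 270, 0]) cylinder(h = 1508, r = 117); translate([296, 270, 0]) cylinder(h = 1508, r = 70); }


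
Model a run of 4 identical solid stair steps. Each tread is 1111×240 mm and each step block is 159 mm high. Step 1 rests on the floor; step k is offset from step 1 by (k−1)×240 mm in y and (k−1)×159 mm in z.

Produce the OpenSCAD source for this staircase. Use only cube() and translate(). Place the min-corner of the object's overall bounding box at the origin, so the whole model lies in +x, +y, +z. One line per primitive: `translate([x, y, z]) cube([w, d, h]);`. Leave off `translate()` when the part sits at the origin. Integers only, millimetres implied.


cube([1111, 240, 159]);
translate([0, 240, 159]) cube([1111, 240, 159]);
translate([0, 480, 318]) cube([1111, 240, 159]);
translate([0, 720, 477]) cube([1111, 240, 159]);


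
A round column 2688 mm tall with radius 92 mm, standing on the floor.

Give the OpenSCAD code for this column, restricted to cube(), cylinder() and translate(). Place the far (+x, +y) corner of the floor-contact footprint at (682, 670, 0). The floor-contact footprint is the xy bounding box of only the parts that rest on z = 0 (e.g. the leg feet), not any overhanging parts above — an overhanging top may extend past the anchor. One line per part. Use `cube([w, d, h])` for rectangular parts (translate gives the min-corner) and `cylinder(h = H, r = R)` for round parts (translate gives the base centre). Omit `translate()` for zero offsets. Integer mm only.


translate([590, 578, 0]) cylinder(h = 2688, r = 92);


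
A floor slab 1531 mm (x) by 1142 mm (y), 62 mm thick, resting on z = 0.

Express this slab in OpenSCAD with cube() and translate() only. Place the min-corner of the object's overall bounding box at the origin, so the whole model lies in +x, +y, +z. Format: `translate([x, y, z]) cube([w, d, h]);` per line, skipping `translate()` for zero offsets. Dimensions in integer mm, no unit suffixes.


cube([1531, 1142, 62]);


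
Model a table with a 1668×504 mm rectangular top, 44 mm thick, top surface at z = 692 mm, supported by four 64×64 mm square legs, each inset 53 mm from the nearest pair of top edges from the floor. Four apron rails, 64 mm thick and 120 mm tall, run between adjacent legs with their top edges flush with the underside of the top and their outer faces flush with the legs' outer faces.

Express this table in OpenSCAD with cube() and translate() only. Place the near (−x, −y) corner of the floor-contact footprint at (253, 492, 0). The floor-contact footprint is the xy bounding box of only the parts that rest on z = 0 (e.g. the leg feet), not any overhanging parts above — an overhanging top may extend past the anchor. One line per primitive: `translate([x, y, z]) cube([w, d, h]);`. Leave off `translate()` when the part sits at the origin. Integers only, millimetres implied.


translate([200, 439, 648]) cube([1668, 504, 44]);
translate([253, 492, 0]) cube([64, 64, 648]);
translate([1751, 492, 0]) cube([64, 64, 648]);
translate([253, 826, 0]) cube([64, 64, 648]);
translate([1751, 826, 0]) cube([64, 64, 648]);
translate([317, 492, 528]) cube([1434, 64, 120]);
translate([317, 826, 528]) cube([1434, 64, 120]);
translate([253, 556, 528]) cube([64, 270, 120]);
translate([1751, 556, 528]) cube([64, 270, 120]);


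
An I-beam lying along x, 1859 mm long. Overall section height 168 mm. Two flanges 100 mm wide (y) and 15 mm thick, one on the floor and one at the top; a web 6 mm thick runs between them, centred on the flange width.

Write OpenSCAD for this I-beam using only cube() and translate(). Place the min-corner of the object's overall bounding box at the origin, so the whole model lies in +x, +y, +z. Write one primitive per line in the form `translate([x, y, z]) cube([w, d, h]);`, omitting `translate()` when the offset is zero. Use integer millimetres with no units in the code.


cube([1859, 100, 15]);
translate([0, 47, 15]) cube([1859, 6, 138]);
translate([0, 0, 153]) cube([1859, 100, 15]);


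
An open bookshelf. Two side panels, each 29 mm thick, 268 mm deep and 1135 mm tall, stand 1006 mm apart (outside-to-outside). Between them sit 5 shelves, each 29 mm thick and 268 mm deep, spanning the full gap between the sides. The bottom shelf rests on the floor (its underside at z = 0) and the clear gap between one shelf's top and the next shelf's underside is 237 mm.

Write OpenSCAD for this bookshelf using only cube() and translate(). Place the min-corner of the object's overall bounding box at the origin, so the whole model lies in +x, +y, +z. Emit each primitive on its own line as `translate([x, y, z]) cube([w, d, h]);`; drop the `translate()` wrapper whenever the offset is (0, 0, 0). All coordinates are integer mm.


cube([29, 268, 1135]);
translate([977, 0, 0]) cube([29, 268, 1135]);
translate([29, 0, 0]) cube([948, 268, 29]);
translate([29, 0, 266]) cube([948, 268, 29]);
translate([29, 0, 532]) cube([948, 268, 29]);
translate([29, 0, 798]) cube([948, 268, 29]);
translate([29, 0, 1064]) cube([948, 268, 29]);


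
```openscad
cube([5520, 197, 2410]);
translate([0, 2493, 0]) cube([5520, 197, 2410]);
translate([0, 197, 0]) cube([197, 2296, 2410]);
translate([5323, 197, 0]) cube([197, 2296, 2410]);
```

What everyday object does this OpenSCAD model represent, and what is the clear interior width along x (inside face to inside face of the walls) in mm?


A house (or room) frame. The interior width is 5126 mm.

Four 2410 mm walls enclosing a rectangle with no floor or roof — a room or house frame. Outside width is 5520 mm and wall thickness is 197 mm, so the interior width is 5520 − 2 × 197 = 5126 mm.


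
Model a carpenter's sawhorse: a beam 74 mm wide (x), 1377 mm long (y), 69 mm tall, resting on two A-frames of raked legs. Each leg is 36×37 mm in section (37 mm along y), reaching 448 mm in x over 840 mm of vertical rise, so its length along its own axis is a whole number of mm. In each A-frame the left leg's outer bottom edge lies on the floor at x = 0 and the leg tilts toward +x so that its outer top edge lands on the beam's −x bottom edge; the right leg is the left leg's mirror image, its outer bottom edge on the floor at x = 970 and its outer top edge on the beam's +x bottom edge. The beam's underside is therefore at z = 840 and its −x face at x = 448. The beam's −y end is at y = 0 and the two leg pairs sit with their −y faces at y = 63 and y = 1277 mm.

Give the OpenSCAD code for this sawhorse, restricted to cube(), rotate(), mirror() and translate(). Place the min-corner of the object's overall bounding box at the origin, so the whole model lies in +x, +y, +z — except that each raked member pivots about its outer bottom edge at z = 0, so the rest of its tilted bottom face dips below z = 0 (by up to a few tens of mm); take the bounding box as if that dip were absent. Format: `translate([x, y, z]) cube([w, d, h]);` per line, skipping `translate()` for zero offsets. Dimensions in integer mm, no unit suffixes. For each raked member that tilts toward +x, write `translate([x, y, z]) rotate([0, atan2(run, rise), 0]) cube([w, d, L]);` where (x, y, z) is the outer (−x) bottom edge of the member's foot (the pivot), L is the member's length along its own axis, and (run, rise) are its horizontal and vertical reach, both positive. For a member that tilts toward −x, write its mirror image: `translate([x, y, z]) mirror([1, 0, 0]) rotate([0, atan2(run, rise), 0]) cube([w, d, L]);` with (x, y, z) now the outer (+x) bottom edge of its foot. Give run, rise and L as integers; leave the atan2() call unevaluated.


translate([448, 0, 840]) cube([74, 1377, 69]);
translate([0, 63, 0]) rotate([0, atan2(448, 840), 0]) cube([36, 37, 952]);
translate([970, 63, 0]) mirror([1, 0, 0]) rotate([0, atan2(448, 840), 0]) cube([36, 37, 952]);
translate([0, 1277, 0]) rotate([0, atan2(448, 840), 0]) cube([36, 37, 952]);
translate([970, 1277, 0]) mirror([1, 0, 0]) rotate([0, atan2(448, 840), 0]) cube([36, 37, 952]);


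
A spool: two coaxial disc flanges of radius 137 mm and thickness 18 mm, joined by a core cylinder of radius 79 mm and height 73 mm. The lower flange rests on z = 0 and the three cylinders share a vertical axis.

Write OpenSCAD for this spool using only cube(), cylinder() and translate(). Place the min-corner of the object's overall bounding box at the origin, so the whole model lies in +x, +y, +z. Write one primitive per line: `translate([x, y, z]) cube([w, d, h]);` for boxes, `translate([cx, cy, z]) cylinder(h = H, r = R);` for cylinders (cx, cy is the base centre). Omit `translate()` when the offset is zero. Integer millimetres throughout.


translate([137, 137, 0]) cylinder(h = 18, r = 137);
translate([137, 137, 18]) cylinder(h = 73, r = 79);
translate([137, 137, 91]) cylinder(h = 18, r = 137);


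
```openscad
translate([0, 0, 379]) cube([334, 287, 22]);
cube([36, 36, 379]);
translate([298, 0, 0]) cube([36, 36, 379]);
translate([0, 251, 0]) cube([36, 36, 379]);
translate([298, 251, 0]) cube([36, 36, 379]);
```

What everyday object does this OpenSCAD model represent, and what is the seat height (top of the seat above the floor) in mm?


A stool. The seat height is 401 mm.

A 334×287×22 slab at z = 379 on four corner posts — a stool. The seat top is 379 + 22 = 401 mm.


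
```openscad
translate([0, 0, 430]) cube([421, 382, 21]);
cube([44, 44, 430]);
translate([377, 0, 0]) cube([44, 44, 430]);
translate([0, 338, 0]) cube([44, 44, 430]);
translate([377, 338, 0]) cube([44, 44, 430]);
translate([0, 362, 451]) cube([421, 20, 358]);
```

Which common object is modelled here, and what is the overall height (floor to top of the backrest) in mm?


A chair. The overall height is 809 mm.

A slab on four corner posts with a tall panel at the back — a chair. The seat slab sits at z = 430 with thickness 21, and the 358 mm backrest starts at the seat top, so the overall height is 430 + 21 + 358 = 809 mm.


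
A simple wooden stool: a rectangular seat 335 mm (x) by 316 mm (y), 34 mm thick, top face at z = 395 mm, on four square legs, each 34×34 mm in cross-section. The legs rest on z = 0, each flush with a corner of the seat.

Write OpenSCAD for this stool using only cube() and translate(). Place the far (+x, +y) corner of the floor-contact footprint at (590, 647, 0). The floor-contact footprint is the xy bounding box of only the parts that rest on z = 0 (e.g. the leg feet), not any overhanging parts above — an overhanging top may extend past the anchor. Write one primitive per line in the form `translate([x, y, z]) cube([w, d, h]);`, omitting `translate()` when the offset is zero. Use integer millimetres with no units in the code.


translate([255, 331, 361]) cube([335, 316, 34]);
translate([255, 331, 0]) cube([34, 34, 361]);
translate([556, 331, 0]) cube([34, 34, 361]);
translate([255, 613, 0]) cube([34, 34, 361]);
translate([556, 613, 0]) cube([34, 34, 361]);


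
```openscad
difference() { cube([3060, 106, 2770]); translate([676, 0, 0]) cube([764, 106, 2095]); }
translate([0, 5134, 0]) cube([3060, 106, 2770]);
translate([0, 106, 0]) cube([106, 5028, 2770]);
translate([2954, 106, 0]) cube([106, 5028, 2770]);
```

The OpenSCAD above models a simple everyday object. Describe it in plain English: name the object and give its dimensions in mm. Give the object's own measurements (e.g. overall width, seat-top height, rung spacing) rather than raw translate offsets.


A single room: four walls, each 2770 mm tall and 106 mm thick, enclosing an outside footprint 3060×5240 mm (x × y), no floor or roof. The front and back walls (−y and +y sides) run the full x-width; the side walls fit between their inner faces. A door opening 764 mm wide and 2095 mm tall is cut through the front wall from the floor up, its −x edge 676 mm from the wall's −x end.


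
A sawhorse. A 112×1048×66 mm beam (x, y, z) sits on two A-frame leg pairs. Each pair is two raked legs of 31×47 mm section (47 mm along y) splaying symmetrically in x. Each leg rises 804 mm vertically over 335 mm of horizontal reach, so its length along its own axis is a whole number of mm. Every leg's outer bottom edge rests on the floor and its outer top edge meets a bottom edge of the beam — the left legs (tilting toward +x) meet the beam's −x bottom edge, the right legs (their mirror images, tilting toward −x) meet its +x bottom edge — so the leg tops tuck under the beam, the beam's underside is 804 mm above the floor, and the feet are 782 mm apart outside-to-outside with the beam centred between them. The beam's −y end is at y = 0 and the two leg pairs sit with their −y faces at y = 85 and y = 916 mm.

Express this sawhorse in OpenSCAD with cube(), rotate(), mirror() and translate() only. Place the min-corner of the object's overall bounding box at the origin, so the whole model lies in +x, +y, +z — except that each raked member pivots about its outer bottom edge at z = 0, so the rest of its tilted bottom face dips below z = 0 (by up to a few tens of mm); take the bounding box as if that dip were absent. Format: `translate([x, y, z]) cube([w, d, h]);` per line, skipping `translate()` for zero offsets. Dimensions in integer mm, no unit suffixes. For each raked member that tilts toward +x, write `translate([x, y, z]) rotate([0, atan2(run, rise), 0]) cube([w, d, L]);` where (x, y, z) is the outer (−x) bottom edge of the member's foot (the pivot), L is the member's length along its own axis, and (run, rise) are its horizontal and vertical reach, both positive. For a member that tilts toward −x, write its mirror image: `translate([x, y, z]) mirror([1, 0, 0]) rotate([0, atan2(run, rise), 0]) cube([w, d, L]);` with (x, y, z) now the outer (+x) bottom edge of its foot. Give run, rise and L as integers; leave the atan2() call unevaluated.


// leg length = √(335² + 804²) = 871
// right-leg outer foot x = 2·335 + 112 = 782
// beam min-corner = (335, 0, 804)
translate([335, 0, 804]) cube([112, 1048, 66]);
translate([0, 85, 0]) rotate([0, atan2(335, 804), 0]) cube([31, 47, 871]);
translate([782, 85, 0]) mirror([1, 0, 0]) rotate([0, atan2(335, 804), 0]) cube([31, 47, 871]);
translate([0, 916, 0]) rotate([0, atan2(335, 804), 0]) cube([31, 47, 871]);
translate([782, 916, 0]) mirror([1, 0, 0]) rotate([0, atan2(335, 804), 0]) cube([31, 47, 871]);


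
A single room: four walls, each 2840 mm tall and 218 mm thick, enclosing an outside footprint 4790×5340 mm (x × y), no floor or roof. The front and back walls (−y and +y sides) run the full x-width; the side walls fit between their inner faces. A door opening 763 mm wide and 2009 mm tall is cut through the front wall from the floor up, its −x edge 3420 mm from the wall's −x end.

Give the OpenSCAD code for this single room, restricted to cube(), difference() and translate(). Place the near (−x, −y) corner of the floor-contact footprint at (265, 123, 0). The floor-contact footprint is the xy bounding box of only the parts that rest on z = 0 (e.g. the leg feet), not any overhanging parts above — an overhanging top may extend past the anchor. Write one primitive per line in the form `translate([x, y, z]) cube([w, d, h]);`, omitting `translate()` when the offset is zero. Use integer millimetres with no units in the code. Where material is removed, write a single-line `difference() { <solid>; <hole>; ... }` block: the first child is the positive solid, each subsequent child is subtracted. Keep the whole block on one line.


difference() { translate([265, 123, 0]) cube([4790, 218, 2840]); translate([3685, 123, 0]) cube([763, 218, 2009]); }
translate([265, 5245, 0]) cube([4790, 218, 2840]);
translate([265, 341, 0]) cube([218, 4904, 2840]);
translate([4837, 341, 0]) cube([218, 4904, 2840]);


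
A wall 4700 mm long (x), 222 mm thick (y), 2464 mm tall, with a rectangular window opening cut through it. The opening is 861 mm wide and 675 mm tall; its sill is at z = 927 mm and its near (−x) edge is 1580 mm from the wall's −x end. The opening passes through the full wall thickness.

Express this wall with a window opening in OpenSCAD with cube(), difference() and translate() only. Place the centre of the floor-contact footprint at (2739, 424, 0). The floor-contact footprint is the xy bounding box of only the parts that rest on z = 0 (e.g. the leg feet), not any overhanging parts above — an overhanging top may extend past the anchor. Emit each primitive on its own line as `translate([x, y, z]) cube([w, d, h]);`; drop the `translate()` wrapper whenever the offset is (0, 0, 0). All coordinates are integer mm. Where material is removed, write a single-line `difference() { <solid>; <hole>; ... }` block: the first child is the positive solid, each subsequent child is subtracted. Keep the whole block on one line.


difference() { translate([389, 313, 0]) cube([4700, 222, 2464]); translate([1969, 313, 927]) cube([861, 222, 675]); }


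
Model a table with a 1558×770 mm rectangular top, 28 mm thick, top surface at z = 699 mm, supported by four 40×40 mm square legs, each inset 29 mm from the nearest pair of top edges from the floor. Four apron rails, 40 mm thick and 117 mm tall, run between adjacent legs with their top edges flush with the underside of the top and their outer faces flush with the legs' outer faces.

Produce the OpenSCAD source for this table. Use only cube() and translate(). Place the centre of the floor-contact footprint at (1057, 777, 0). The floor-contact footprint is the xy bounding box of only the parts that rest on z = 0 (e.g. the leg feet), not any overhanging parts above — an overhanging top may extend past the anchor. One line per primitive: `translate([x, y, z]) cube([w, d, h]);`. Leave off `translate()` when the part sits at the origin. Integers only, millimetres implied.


// leg_h = 699 - 28 = 671
// apron z = 671 - 117 = 554
translate([278, 392, 671]) cube([1558, 770, 28]);
translate([307, 421, 0]) cube([40, 40, 671]);
translate([1767, 421, 0]) cube([40, 40, 671]);
translate([307, 1093, 0]) cube([40, 40, 671]);
translate([1767, 1093, 0]) cube([40, 40, 671]);
translate([347, 421, 554]) cube([1420, 40, 117]);
translate([347, 1093, 554]) cube([1420, 40, 117]);
translate([307, 461, 554]) cube([40, 632, 117]);
translate([1767, 461, 554]) cube([40, 632, 117]);


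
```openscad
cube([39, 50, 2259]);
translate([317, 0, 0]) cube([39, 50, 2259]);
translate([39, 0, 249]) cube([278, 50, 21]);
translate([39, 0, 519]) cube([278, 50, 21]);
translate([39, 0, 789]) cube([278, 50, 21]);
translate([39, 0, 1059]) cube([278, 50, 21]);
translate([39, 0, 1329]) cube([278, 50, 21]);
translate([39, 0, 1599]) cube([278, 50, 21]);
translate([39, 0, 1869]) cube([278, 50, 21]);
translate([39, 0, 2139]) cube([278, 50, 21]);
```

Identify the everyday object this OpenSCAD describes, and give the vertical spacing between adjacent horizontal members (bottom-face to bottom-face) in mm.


A ladder. The rung spacing is 270 mm.

Two tall 39×50 posts with 8 short bars between them — a ladder. Adjacent rungs sit at z = 249 and z = 519, so the spacing is 519 − 249 = 270 mm.


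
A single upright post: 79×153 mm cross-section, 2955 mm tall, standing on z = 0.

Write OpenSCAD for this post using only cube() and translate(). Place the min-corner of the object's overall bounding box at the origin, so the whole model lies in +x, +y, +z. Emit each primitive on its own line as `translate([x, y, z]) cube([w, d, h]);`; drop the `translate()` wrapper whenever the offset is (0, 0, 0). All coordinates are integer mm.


cube([79, 153, 2955]);


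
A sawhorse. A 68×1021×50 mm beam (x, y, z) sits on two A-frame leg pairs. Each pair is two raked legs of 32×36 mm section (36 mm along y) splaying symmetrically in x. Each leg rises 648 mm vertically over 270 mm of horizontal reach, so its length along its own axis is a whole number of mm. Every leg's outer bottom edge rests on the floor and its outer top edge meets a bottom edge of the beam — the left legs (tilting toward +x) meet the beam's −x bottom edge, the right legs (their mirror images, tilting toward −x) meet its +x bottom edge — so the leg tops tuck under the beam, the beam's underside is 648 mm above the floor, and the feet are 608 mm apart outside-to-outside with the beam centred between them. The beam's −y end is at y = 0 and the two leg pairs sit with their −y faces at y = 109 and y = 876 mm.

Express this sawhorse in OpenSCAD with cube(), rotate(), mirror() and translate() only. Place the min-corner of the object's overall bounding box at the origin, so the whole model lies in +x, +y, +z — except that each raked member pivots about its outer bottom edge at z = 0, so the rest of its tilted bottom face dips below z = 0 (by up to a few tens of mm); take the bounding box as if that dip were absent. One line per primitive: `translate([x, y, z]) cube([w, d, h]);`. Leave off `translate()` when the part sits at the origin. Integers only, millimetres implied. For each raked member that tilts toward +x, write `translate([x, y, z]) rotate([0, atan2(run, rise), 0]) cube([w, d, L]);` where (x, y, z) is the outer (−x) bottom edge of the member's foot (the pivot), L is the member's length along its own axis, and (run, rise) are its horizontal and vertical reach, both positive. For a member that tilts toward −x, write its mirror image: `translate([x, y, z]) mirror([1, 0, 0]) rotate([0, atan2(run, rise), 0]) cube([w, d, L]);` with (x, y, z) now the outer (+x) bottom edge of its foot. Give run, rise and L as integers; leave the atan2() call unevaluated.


translate([270, 0, 648]) cube([68, 1021, 50]);
translate([0, 109, 0]) rotate([0, atan2(270, 648), 0]) cube([32, 36, 702]);
translate([608, 109, 0]) mirror([1, 0, 0]) rotate([0, atan2(270, 648), 0]) cube([32, 36, 702]);
translate([0, 876, 0]) rotate([0, atan2(270, 648), 0]) cube([32, 36, 702]);
translate([608, 876, 0]) mirror([1, 0, 0]) rotate([0, atan2(270, 648), 0]) cube([32, 36, 702]);


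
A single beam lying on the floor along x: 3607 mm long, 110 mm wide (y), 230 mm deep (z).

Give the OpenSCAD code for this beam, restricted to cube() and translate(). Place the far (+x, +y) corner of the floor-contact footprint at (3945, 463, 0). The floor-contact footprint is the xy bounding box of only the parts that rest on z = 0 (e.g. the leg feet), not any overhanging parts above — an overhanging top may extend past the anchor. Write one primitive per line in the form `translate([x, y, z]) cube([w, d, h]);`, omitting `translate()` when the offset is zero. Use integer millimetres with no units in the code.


translate([338, 353, 0]) cube([3607, 110, 230]);


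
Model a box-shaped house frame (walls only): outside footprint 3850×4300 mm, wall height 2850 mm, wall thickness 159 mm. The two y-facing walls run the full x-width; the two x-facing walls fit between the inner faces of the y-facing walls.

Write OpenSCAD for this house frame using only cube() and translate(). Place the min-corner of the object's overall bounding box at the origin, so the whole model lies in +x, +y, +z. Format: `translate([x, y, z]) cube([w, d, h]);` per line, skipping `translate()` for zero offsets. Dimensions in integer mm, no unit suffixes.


cube([3850, 159, 2850]);
translate([0, 4141, 0]) cube([3850, 159, 2850]);
translate([0, 159, 0]) cube([159, 3982, 2850]);
translate([3691, 159, 0]) cube([159, 3982, 2850]);


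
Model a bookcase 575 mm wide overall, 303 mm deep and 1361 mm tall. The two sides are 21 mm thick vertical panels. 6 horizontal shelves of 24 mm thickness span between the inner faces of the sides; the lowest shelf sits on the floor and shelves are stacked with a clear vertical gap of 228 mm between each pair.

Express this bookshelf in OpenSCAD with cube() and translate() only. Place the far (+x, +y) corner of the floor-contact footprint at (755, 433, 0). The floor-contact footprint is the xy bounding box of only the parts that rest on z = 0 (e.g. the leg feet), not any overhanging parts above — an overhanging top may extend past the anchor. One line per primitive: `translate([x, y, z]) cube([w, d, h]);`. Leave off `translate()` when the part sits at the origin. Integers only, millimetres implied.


translate([180, 130, 0]) cube([21, 303, 1361]);
translate([734, 130, 0]) cube([21, 303, 1361]);
translate([201, 130, 0]) cube([533, 303, 24]);
translate([201, 130, 252]) cube([533, 303, 24]);
translate([201, 130, 504]) cube([533, 303, 24]);
translate([201, 130, 756]) cube([533, 303, 24]);
translate([201, 130, 1008]) cube([533, 303, 24]);
translate([201, 130, 1260]) cube([533, 303, 24]);


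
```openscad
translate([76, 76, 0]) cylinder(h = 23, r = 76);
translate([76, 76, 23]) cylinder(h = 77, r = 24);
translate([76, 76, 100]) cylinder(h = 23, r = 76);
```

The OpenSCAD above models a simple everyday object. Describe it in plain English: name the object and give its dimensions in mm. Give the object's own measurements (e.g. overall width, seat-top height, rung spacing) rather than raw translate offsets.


A spool: two coaxial disc flanges of radius 76 mm and thickness 23 mm, joined by a core cylinder of radius 24 mm and height 77 mm. The lower flange rests on z = 0 and the three cylinders share a vertical axis.


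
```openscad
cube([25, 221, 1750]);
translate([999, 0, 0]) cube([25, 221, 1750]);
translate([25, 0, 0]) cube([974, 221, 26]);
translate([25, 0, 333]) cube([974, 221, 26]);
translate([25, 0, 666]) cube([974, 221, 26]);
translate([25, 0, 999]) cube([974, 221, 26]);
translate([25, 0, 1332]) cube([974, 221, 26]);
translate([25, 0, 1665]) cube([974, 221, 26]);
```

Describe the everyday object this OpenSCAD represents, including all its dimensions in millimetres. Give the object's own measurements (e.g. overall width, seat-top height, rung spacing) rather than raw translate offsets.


An open bookshelf. Two side panels, each 25 mm thick, 221 mm deep and 1750 mm tall, stand 1024 mm apart (outside-to-outside). Between them sit 6 shelves, each 26 mm thick and 221 mm deep, spanning the full gap between the sides. The bottom shelf rests on the floor (its underside at z = 0) and the clear gap between one shelf's top and the next shelf's underside is 307 mm.


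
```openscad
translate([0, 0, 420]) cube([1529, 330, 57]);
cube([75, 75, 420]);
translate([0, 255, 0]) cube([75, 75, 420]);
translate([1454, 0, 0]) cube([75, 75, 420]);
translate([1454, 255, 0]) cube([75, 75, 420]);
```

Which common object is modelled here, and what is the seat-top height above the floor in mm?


A bench. The seat-top height is 477 mm.

A long slab on four corner posts — a bench. The slab sits at z = 420 with thickness 57, so the top is 420 + 57 = 477 mm.


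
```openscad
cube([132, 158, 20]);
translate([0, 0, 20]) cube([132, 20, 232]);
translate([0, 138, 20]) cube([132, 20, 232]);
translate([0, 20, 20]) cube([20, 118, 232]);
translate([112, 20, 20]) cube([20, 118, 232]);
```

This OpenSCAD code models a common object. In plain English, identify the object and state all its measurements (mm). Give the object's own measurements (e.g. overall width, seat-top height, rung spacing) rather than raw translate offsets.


An open-topped rectangular box: outside dimensions 132×158×252 mm, with a uniform wall and base thickness of 20 mm. The base is a full 132×158 slab on the floor; four walls sit on top of the base. The front and back walls (the −y and +y sides) span the full width; the two side walls fit between them.


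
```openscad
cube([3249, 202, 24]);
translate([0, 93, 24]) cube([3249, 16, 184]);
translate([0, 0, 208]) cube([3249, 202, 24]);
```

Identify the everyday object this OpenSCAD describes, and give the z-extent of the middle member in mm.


An I-beam. The web height is 184 mm.

Two wide flanges with a thin centred web — an I-beam. Overall 232 mm minus two 24 mm flanges gives a web of 232 − 2·24 = 184 mm.


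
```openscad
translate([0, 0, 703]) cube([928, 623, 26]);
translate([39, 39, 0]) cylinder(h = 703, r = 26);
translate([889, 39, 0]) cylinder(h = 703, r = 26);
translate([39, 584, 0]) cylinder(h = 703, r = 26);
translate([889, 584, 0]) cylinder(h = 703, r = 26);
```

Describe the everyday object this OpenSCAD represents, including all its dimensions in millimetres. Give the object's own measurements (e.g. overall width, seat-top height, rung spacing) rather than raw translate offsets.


A table: top 928 mm (x) × 623 mm (y), 26 mm thick, upper face at z = 729 mm, on four round legs of 52 mm diameter, each leg's bounding box inset 13 mm from the nearest pair of top edges from z = 0 to the bottom of the top.


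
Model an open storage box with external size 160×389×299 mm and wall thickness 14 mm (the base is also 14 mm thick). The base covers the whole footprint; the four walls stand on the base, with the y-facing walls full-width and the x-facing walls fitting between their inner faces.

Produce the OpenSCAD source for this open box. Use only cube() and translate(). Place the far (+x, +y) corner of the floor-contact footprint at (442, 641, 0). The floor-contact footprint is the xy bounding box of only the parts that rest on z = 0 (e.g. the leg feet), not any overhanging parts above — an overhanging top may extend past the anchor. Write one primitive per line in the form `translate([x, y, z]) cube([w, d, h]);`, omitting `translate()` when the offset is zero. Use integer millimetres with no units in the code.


translate([282, 252, 0]) cube([160, 389, 14]);
translate([282, 252, 14]) cube([160, 14, 285]);
translate([282, 627, 14]) cube([160, 14, 285]);
translate([282, 266, 14]) cube([14, 361, 285]);
translate([428, 266, 14]) cube([14, 361, 285]);


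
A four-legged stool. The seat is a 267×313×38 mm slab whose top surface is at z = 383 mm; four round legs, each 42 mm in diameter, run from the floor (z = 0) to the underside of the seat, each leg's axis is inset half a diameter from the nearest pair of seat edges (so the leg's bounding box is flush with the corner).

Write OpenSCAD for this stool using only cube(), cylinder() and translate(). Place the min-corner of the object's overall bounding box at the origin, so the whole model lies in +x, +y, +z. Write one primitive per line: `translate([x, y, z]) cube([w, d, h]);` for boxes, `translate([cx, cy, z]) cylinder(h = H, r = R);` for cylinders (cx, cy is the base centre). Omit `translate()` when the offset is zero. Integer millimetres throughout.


// leg_h = 383 - 38 = 345
translate([0, 0, 345]) cube([267, 313, 38]);
translate([21, 21, 0]) cylinder(h = 345, r = 21);
translate([246, 21, 0]) cylinder(h = 345, r = 21);
translate([21, 292, 0]) cylinder(h = 345, r = 21);
translate([246, 292, 0]) cylinder(h = 345, r = 21);


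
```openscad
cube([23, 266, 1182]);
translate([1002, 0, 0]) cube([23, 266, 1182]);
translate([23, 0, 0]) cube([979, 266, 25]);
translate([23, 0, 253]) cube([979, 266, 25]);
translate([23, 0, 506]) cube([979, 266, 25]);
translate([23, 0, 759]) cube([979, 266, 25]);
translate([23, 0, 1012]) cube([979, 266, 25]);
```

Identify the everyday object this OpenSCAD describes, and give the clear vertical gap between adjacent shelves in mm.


A bookshelf. The clear shelf gap is 228 mm.

Two tall side panels with 5 horizontal boards between them — a bookshelf. The first two shelf undersides are at z = 0 and z = 253; with shelf thickness 25, the clear gap is 253 − 0 − 25 = 228 mm.


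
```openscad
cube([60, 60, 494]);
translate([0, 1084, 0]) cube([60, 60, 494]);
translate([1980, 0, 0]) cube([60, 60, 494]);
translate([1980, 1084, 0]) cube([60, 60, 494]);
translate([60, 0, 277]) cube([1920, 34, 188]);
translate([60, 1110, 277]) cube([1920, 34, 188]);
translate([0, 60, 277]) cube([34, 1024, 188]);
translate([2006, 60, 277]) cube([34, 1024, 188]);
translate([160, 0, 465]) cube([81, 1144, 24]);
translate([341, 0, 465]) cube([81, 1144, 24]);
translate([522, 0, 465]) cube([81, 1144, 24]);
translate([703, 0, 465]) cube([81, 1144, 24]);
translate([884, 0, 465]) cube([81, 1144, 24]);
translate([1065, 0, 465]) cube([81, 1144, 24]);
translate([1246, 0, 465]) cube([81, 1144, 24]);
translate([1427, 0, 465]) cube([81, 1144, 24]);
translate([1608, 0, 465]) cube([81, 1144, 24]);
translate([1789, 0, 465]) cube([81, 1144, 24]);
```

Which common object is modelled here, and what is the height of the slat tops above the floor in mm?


A bed frame. The slat-top height is 489 mm.

Four posts, four rails, and a row of slats — a bed frame. Slats sit on the rails at z = 277 + 188 = 465; with slat thickness 24, the top is 489 mm.


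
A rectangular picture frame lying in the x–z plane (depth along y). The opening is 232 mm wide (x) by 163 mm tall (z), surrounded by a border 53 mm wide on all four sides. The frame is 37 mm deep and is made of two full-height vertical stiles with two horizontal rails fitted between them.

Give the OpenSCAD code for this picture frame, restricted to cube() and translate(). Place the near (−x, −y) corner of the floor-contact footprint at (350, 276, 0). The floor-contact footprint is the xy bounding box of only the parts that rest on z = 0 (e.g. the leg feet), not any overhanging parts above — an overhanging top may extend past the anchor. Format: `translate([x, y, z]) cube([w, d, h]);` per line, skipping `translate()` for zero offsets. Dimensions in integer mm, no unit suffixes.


translate([350, 276, 0]) cube([53, 37, 269]);
translate([635, 276, 0]) cube([53, 37, 269]);
translate([403, 276, 0]) cube([232, 37, 53]);
translate([403, 276, 216]) cube([232, 37, 53]);


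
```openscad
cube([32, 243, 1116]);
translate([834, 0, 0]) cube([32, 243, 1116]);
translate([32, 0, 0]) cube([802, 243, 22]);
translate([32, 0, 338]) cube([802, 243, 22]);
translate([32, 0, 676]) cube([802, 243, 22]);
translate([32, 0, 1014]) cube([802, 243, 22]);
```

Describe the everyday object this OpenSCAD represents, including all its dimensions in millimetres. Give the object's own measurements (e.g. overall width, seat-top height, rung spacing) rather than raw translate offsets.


An open bookshelf. Two side panels, each 32 mm thick, 243 mm deep and 1116 mm tall, stand 866 mm apart (outside-to-outside). Between them sit 4 shelves, each 22 mm thick and 243 mm deep, spanning the full gap between the sides. The bottom shelf rests on the floor (its underside at z = 0) and the clear gap between one shelf's top and the next shelf's underside is 316 mm.


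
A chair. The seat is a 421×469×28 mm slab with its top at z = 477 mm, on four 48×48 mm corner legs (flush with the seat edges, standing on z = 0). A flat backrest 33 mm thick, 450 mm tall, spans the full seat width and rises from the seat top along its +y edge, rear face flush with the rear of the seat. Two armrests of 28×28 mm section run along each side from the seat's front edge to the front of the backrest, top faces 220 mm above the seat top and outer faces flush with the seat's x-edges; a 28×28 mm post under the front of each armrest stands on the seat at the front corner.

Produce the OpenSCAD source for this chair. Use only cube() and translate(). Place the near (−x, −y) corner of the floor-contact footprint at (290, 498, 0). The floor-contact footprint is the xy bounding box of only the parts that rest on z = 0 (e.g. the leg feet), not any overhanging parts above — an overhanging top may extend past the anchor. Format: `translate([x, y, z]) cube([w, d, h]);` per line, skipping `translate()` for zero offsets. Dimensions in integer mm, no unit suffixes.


translate([290, 498, 449]) cube([421, 469, 28]);
translate([290, 498, 0]) cube([48, 48, 449]);
translate([663, 498, 0]) cube([48, 48, 449]);
translate([290, 919, 0]) cube([48, 48, 449]);
translate([663, 919, 0]) cube([48, 48, 449]);
translate([290, 934, 477]) cube([421, 33, 450]);
translate([290, 498, 669]) cube([28, 436, 28]);
translate([683, 498, 669]) cube([28, 436, 28]);
translate([290, 498, 477]) cube([28, 28, 192]);
translate([683, 498, 477]) cube([28, 28, 192]);


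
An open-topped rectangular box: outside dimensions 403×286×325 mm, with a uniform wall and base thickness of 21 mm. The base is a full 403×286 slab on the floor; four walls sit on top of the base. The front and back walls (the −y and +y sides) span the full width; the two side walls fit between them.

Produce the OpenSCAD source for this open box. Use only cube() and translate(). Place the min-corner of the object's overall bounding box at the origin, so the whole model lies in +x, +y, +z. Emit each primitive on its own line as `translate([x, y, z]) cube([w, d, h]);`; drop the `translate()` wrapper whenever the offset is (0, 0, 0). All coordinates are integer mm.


cube([403, 286, 21]);
translate([0, 0, 21]) cube([403, 21, 304]);
translate([0, 265, 21]) cube([403, 21, 304]);
translate([0, 21, 21]) cube([21, 244, 304]);
translate([382, 21, 21]) cube([21, 244, 304]);


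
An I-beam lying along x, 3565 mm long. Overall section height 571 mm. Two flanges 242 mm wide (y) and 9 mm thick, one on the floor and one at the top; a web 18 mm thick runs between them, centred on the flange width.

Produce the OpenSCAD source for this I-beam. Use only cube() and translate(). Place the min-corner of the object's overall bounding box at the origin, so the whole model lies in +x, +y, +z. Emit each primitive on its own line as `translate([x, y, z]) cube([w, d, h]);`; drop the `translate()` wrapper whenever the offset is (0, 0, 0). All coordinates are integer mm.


cube([3565, 242, 9]);
translate([0, 112, 9]) cube([3565, 18, 553]);
translate([0, 0, 562]) cube([3565, 242, 9]);


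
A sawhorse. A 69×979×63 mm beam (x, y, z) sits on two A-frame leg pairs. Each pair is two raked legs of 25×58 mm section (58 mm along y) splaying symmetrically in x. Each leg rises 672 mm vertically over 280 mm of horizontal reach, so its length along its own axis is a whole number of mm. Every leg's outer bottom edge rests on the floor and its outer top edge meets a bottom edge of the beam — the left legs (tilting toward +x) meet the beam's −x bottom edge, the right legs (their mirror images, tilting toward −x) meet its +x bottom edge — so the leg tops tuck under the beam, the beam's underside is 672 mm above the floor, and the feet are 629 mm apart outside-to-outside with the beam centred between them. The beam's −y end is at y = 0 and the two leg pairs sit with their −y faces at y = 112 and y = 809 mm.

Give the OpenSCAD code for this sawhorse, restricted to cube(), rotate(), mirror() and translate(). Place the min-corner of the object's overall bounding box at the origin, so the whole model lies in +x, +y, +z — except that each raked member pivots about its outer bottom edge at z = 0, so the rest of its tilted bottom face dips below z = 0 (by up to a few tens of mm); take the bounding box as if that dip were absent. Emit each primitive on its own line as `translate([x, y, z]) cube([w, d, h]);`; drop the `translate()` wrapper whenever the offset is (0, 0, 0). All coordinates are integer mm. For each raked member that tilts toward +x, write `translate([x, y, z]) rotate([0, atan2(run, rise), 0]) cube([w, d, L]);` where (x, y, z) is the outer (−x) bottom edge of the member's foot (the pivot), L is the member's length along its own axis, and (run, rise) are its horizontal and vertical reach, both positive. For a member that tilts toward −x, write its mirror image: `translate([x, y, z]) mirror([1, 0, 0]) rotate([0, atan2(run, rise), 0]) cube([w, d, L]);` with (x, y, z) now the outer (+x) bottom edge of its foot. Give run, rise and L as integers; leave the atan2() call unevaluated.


// leg length = √(280² + 672²) = 728
// right-leg outer foot x = 2·280 + 69 = 629
// beam min-corner = (280, 0, 672)
translate([280, 0, 672]) cube([69, 979, 63]);
translate([0, 112, 0]) rotate([0, atan2(280, 672), 0]) cube([25, 58, 728]);
translate([629, 112, 0]) mirror([1, 0, 0]) rotate([0, atan2(280, 672), 0]) cube([25, 58, 728]);
translate([0, 809, 0]) rotate([0, atan2(280, 672), 0]) cube([25, 58, 728]);
translate([629, 809, 0]) mirror([1, 0, 0]) rotate([0, atan2(280, 672), 0]) cube([25, 58, 728]);
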